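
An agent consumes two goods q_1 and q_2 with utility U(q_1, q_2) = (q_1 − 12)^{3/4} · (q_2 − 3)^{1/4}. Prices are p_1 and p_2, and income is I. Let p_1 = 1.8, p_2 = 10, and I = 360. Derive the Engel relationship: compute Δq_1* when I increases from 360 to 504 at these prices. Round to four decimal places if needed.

Δq_1* = 60

Let q_1' = q_1−12, q_2' = q_2−3. MRS = 3·q_2'/q_1' = p_1/p_2.
Substituting into the budget: q_1* = 12 + 0.75·(I − 12·p_1 − 3·p_2)/p_1, and q_2* = 3 + 0.25·(…)/p_2.
Discretionary income = 360 − 12·1.8 − 3·10 = 308.4; q_1* = 12 + 0.75·308.4/1.8 = 140.5.
At I' = 504: q_1* = 200.5. Change: 200.5 − 140.5 = 60.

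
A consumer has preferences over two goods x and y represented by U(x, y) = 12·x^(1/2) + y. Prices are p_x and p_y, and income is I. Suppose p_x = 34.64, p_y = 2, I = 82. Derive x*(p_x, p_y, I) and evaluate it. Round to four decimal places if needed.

MU_x = 6/√x, MU_y = 1. Tangency: 6/√x = p_x/p_y.
Solve: √x = 6·p_y/p_x, so x*(p_x,p_y) = (6·p_y/p_x)², and y* = (I − p_x·x*)/p_y.
Plugging in: x* = (6·2/34.64)² = 0.12.

x* = 0.12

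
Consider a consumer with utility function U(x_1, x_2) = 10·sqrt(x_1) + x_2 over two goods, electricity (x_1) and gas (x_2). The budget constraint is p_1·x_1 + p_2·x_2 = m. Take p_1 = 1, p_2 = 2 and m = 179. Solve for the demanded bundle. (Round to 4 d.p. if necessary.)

Set MRS = p_1/p_2: 5·x_1^(−1/2) = p_1/p_2.
Solve: √x_1 = 5·p_2/p_1, so x_1*(p_1,p_2) = (5·p_2/p_1)², and x_2* = (m − p_1·x_1*)/p_2.
Plugging in: x_1* = (5·2/1)² = 100, x_2* = 39.5.

x_1* = 100, x_2* = 39.5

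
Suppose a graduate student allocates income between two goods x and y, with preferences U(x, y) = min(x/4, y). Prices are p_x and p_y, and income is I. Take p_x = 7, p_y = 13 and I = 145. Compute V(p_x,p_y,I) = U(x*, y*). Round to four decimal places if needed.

With perfect complements, no substitution: consume in ratio x:y = 4:1.
Budget: p_x·x + p_y·(1/4)·x = I, so (4·p_x + p_y)·x = 4·I.
Demand: x*(p_x,p_y,I) = 4·I/(4·p_x + p_y), y* = I/(4·p_x + p_y).
Here 4·7 + 13 = 41, giving x* = 14.1463 and y* = 3.5366.
Utility at the optimum: U(14.1463, 3.5366) = 3.5366.

V = 3.5366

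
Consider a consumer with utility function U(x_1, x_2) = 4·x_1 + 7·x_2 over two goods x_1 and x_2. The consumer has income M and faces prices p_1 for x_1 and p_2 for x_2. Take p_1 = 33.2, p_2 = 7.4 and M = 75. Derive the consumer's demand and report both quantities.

x_1* = 0, x_2* = 10.1351

Perfect substitutes: compare marginal utility per dollar. 4/p_1 vs 7/p_2 → 0.1205 vs 0.9459.
x_2 gives more utility per dollar, so spend all income on x_2: x_2* = M/p_2, x_1* = 0.
Numerically: x_1* = 0, x_2* = 10.1351.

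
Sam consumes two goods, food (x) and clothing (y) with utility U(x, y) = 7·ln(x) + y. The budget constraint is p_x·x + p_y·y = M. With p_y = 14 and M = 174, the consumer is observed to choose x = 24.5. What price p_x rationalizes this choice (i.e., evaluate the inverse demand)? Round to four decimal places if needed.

Set MRS = p_x/p_y: (7/x)/1 = p_x/p_y.
So x*(p_x,p_y) = 7·p_y/p_x, independent of income; and y* = (M − 7·p_y)/p_y.
Set x* = 24.5 in the demand function and solve for p_x: p_x = 4.

p_x = 4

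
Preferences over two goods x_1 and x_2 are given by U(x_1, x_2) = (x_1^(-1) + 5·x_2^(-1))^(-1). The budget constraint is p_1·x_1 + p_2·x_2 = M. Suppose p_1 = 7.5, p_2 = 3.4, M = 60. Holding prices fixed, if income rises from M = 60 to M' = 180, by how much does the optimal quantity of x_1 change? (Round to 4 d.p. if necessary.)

MU_x_1 ∝ x_1^(-2), MU_x_2 ∝ 5·x_2^(-2), so MRS = (1/5)·(x_2/x_1)^(2) = p_1/p_2.
Solve for the ratio: x_2/x_1 = [5·p_1/p_2]^(0.5).
With the ratio pinned down, the budget gives x_1* = M/(p_1 + p_2·(x_2/x_1)) and x_2* = (x_2/x_1)·x_1*.
Numerically x_2/x_1 = 3.321056, so x_1* = 60/(7.5 + 3.4·3.321056) = 3.1929.
At M' = 180: x_1* = 9.5788. Change: 9.5788 − 3.1929 = 6.3858.

Δx_1* = 6.3858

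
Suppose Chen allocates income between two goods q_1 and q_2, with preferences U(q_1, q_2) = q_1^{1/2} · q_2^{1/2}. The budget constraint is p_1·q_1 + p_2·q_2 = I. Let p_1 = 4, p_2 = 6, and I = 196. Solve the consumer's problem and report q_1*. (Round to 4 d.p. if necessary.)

q_1* = 24.5

Tangency: MRS = q_2/q_1 = p_1/p_2.
Rearranging, p_2·q_2 = p_1·q_1. Substituting into the budget gives p_1·q_1·(1 + 1) = I.
Demand: q_1*(p_1,p_2,I) = 0.5·I/p_1 and q_2* = 0.5·I/p_2.
At p_1=4, p_2=6, I=196: q_1* = 0.5·196/4 = 24.5.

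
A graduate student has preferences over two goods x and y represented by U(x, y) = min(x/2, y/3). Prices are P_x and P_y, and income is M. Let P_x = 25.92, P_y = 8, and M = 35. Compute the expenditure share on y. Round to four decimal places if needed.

share on y = 0.3165

With perfect complements, no substitution: consume in ratio x:y = 2:3.
Budget: P_x·x + P_y·(3/2)·x = M, so (2·P_x + 3·P_y)·x = 2·M.
Demand: x*(P_x,P_y,M) = 2·M/(2·P_x + 3·P_y), y* = 3·M/(2·P_x + 3·P_y).
Here 2·25.92 + 3·8 = 75.84, giving x* = 0.923 and y* = 1.3845.
Expenditure on y: 8·1.3845 = 11.0759; share = 0.3165.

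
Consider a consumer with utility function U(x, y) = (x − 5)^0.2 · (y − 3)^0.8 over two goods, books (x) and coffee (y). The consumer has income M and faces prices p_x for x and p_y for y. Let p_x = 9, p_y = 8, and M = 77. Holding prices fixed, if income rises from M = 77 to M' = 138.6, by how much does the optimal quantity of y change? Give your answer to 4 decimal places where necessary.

MRS = (1/4)·(y−3)/(x−5). Tangency with p_x/p_y gives y−3 = 4·(p_x/p_y)·(x−5).
Substituting into the budget: x* = 5 + 0.2·(M − 5·p_x − 3·p_y)/p_x, and y* = 3 + 0.8·(…)/p_y.
Discretionary income = 77 − 5·9 − 3·8 = 8; y* = 3 + 0.8·8/8 = 3.8.
At M' = 138.6: y* = 9.96. Change: 9.96 − 3.8 = 6.16.

Δy* = 6.16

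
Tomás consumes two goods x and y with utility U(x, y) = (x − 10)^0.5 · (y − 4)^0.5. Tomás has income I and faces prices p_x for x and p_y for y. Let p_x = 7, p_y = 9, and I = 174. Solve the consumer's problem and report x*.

x* = 14.8571

Let x' = x−10, y' = y−4. MRS = y'/x' = p_x/p_y.
Substituting into the budget: x* = 10 + 0.5·(I − 10·p_x − 4·p_y)/p_x, and y* = 4 + 0.5·(…)/p_y.
Discretionary income = 174 − 10·7 − 4·9 = 68; x* = 10 + 0.5·68/7 = 14.8571.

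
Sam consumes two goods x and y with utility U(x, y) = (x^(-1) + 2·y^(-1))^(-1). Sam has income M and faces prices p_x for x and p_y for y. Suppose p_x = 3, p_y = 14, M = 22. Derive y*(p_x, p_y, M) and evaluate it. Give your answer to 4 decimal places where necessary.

MU_x ∝ x^(-2), MU_y ∝ 2·y^(-2), so MRS = (1/2)·(y/x)^(2) = p_x/p_y.
Solve for the ratio: y/x = [2·p_x/p_y]^(0.5).
Substitute y = (y/x)·x into the budget: x* = M/(p_x + p_y·(y/x)).
Numerically y/x = 0.654654, so x* = 22/(3 + 14·0.654654) = 1.8084 and y* = 0.654654·1.8084 = 1.1839.

y* = 1.1839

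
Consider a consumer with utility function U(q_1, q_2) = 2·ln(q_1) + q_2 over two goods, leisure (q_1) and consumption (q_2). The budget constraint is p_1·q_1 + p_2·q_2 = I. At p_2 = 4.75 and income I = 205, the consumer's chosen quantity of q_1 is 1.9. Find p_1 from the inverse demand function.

Set MRS = p_1/p_2: (2/q_1)/1 = p_1/p_2.
So q_1*(p_1,p_2) = 2·p_2/p_1, independent of income; and q_2* = (I − 2·p_2)/p_2.
Set q_1* = 1.9 in the demand function and solve for p_1: p_1 = 5.

p_1 = 5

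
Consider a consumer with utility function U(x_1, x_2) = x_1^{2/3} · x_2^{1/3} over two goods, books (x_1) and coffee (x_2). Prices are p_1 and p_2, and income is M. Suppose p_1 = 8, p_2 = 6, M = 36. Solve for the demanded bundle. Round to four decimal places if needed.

x_1* = 3, x_2* = 2

The MRS is 2·x_2/x_1. Set MRS = p_1/p_2.
Rearranging, p_2·x_2 = (1/2)·p_1·x_1. Substituting into the budget gives p_1·x_1·(1 + (1/2)) = M.
Demand: x_1*(p_1,p_2,M) = 2/3·M/p_1 and x_2* = 1/3·M/p_2.
At p_1=8, p_2=6, M=36: x_1* = 2/3·36/8 = 3, x_2* = 2.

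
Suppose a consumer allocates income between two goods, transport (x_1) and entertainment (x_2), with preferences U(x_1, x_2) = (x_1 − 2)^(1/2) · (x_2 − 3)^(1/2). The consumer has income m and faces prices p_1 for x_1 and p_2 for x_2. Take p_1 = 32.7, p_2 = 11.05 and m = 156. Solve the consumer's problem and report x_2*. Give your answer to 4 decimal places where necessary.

Let x_1' = x_1−2, x_2' = x_2−3. MRS = x_2'/x_1' = p_1/p_2.
After buying the subsistence bundle (2, 3), a share 0.5 of the remaining income goes to x_1: x_1* = 2 + 0.5·(m − 2p_1 − 3p_2)/p_1.
Discretionary income = 156 − 2·32.7 − 3·11.05 = 57.45; x_2* = 3 + 0.5·57.45/11.05 = 5.5995.

x_2* = 5.5995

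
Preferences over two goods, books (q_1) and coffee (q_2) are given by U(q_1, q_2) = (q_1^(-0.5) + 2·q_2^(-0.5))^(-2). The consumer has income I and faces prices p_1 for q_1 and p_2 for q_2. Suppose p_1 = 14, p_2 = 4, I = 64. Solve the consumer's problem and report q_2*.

q_2* = 8.178

MRS = MU_q_1/MU_q_2 = (1/2)·(q_2/q_1)^(1.5). Set equal to p_1/p_2.
Hence q_2/q_1 = (2·p_1/p_2)^(1/(1.5)), i.e. raised to the 2/3 power.
Substitute q_2 = (q_2/q_1)·q_1 into the budget: q_1* = I/(p_1 + p_2·(q_2/q_1)).
Numerically q_2/q_1 = 3.659306, so q_1* = 64/(14 + 4·3.659306) = 2.2349 and q_2* = 3.659306·2.2349 = 8.178.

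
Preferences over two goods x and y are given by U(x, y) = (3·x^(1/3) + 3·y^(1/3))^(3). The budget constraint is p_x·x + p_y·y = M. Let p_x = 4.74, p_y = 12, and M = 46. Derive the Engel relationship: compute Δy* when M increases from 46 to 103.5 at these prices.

Numerically y/x = 0.248254, so x* = 46/(4.74 + 12·0.248254) = 5.9593 and y* = 0.248254·5.9593 = 1.4794.
At M' = 103.5: y* = 3.3287. Change: 3.3287 − 1.4794 = 1.8493.

Δy* = 1.8493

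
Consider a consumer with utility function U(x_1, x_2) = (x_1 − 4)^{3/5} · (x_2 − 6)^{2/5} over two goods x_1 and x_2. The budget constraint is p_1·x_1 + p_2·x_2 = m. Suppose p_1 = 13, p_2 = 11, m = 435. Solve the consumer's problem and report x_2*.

Discretionary income = 435 − 4·13 − 6·11 = 317; x_2* = 6 + 0.4·317/11 = 17.5273.

x_2* = 17.5273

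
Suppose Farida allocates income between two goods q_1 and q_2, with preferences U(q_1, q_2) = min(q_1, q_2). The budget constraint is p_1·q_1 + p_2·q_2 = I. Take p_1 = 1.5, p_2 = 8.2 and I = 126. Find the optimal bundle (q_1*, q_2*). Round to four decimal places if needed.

Leontief preferences: the optimum is at the kink where q_1/1 = q_2/1, i.e. q_2 = q_1.
Budget: p_1·q_1 + p_2·q_1 = I, so (p_1 + p_2)·q_1 = I.
Demand: q_1*(p_1,p_2,I) = I/(p_1 + p_2), q_2* = I/(p_1 + p_2).
Here 1.5 + 8.2 = 9.7, giving q_1* = 12.9897 and q_2* = 12.9897.

q_1* = 12.9897, q_2* = 12.9897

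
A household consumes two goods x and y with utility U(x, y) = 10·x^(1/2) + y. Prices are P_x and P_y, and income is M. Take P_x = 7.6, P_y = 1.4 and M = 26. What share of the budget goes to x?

share on x = 0.248

Solve: √x = 5·P_y/P_x, so x*(P_x,P_y) = (5·P_y/P_x)², and y* = (M − P_x·x*)/P_y.
Plugging in: x* = (5·1.4/7.6)² = 0.8483, y* = 13.9662.
Expenditure on x: 7.6·0.8483 = 6.4474; share = 0.248.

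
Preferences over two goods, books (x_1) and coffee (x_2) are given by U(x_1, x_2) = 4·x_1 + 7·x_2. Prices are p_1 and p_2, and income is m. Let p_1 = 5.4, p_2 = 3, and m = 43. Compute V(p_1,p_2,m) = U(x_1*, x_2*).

V = 100.3333

Linear utility — the consumer picks whichever good has higher MU/price: 4/5.4 = 0.7407 vs 7/3 = 2.3333.
x_2 gives more utility per dollar, so spend all income on x_2: x_2* = m/p_2, x_1* = 0.
Numerically: x_1* = 0, x_2* = 14.3333.
Utility at the optimum: U(0, 14.3333) = 100.3333.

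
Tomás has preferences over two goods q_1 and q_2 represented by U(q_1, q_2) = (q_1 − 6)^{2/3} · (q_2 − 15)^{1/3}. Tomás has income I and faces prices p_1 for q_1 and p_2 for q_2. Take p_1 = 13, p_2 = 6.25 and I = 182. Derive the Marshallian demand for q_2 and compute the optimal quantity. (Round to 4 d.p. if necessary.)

q_2* = 15.5467

Discretionary income = 182 − 6·13 − 15·6.25 = 10.25; q_2* = 15 + 1/3·10.25/6.25 = 15.5467.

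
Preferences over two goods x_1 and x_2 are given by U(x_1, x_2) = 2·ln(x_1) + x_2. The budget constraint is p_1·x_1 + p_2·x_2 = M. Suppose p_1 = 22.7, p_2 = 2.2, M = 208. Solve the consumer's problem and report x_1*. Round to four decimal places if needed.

MU_x_1 = 2/x_1, MU_x_2 = 1. Tangency: 2/x_1 = p_1/p_2.
So x_1*(p_1,p_2) = 2·p_2/p_1, independent of income; and x_2* = (M − 2·p_2)/p_2.
At the given prices: x_1* = 2·2.2/22.7 = 0.1938.

x_1* = 0.1938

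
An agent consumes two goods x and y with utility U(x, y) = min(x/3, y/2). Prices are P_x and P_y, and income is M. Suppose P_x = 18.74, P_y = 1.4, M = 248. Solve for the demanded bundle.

x* = 12.6059, y* = 8.4039

Leontief preferences: the optimum is at the kink where x/3 = y/2, i.e. y = (2/3)·x.
Budget: P_x·x + P_y·(2/3)·x = M, so (3·P_x + 2·P_y)·x = 3·M.
Demand: x*(P_x,P_y,M) = 3·M/(3·P_x + 2·P_y), y* = 2·M/(3·P_x + 2·P_y).
Here 3·18.74 + 2·1.4 = 59.02, giving x* = 12.6059 and y* = 8.4039.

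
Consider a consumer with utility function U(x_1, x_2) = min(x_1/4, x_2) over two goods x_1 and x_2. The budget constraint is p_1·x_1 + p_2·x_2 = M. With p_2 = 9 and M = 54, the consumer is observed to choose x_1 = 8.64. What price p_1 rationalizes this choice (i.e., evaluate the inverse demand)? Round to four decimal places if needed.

p_1 = 4

With perfect complements, no substitution: consume in ratio x_1:x_2 = 4:1.
Budget: p_1·x_1 + p_2·(1/4)·x_1 = M, so (4·p_1 + p_2)·x_1 = 4·M.
Demand: x_1*(p_1,p_2,M) = 4·M/(4·p_1 + p_2), x_2* = M/(4·p_1 + p_2).
Set x_1* = 8.64 in the demand function and solve for p_1: p_1 = 4.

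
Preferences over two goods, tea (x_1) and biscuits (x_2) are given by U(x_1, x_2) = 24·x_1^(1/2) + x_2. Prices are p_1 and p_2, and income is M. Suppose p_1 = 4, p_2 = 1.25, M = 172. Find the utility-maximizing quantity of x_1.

x_1* = 14.0625

Utility is quasi-linear in x_2; the FOC for x_1 is 12/√x_1 = p_1/p_2.
Solve: √x_1 = 12·p_2/p_1, so x_1*(p_1,p_2) = (12·p_2/p_1)², and x_2* = (M − p_1·x_1*)/p_2.
Plugging in: x_1* = (12·1.25/4)² = 14.0625.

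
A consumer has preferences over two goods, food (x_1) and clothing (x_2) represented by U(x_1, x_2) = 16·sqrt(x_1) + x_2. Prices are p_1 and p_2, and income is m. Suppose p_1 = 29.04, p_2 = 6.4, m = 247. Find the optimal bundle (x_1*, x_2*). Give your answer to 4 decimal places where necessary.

Utility is quasi-linear in x_2; the FOC for x_1 is 8/√x_1 = p_1/p_2.
Thus x_1* = (8·p_2/p_1)² — independent of m — with the rest of income spent on x_2.
Plugging in: x_1* = (8·6.4/29.04)² = 3.1085, x_2* = 24.4891.

x_1* = 3.1085, x_2* = 24.4891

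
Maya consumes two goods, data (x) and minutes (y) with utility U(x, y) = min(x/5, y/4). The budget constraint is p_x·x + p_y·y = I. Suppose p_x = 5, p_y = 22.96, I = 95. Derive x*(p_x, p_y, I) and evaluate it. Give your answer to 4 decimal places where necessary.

x* = 4.0654

With perfect complements, no substitution: consume in ratio x:y = 5:4.
Budget: p_x·x + p_y·(4/5)·x = I, so (5·p_x + 4·p_y)·x = 5·I.
Demand: x*(p_x,p_y,I) = 5·I/(5·p_x + 4·p_y), y* = 4·I/(5·p_x + 4·p_y).
Here 5·5 + 4·22.96 = 116.84, giving x* = 4.0654.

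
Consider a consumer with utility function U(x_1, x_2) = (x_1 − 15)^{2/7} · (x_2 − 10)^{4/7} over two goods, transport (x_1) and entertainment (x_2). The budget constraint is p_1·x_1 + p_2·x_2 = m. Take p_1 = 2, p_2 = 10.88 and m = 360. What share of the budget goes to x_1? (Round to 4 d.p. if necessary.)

share on x_1 = 0.2881

Let x_1' = x_1−15, x_2' = x_2−10. MRS = (1/2)·x_2'/x_1' = p_1/p_2.
Substituting into the budget: x_1* = 15 + 1/3·(m − 15·p_1 − 10·p_2)/p_1, and x_2* = 10 + 2/3·(…)/p_2.
Discretionary income = 360 − 15·2 − 10·10.88 = 221.2; x_1* = 15 + 1/3·221.2/2 = 51.8667; x_2* = 10 + 2/3·221.2/10.88 = 23.5539.
Expenditure on x_1: 2·51.8667 = 103.7333; share = 0.2881.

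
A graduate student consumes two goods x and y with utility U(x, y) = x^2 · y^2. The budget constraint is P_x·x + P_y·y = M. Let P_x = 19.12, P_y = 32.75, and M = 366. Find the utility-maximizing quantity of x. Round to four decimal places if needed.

x* = 9.5711

The MRS is y/x. Set MRS = P_x/P_y.
So 2·P_y·y = 2·P_x·x; combined with the budget, a share 0.5 of income goes to x.
Demand: x*(P_x,P_y,M) = 0.5·M/P_x and y* = 0.5·M/P_y.
At P_x=19.12, P_y=32.75, M=366: x* = 0.5·366/19.12 = 9.5711.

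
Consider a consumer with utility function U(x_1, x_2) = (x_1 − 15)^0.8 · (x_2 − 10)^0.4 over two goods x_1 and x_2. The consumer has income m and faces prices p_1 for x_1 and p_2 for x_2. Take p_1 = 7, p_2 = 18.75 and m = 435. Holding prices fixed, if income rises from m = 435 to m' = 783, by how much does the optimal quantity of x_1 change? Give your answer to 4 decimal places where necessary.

This is Cobb-Douglas in (x_1−15, x_2−10): tangency gives 0.8·p_2·(x_2−10) = 0.4·p_1·(x_1−15).
Substituting into the budget: x_1* = 15 + 2/3·(m − 15·p_1 − 10·p_2)/p_1, and x_2* = 10 + 1/3·(…)/p_2.
Discretionary income = 435 − 15·7 − 10·18.75 = 142.5; x_1* = 15 + 2/3·142.5/7 = 28.5714.
At m' = 783: x_1* = 61.7143. Change: 61.7143 − 28.5714 = 33.1429.

Δx_1* = 33.1429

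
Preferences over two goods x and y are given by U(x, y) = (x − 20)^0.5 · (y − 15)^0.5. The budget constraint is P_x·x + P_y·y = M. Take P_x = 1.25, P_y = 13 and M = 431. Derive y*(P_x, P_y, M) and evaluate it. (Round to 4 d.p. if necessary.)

y* = 23.1154

Let x' = x−20, y' = y−15. MRS = y'/x' = P_x/P_y.
After buying the subsistence bundle (20, 15), a share 0.5 of the remaining income goes to x: x* = 20 + 0.5·(M − 20P_x − 15P_y)/P_x.
Discretionary income = 431 − 20·1.25 − 15·13 = 211; y* = 15 + 0.5·211/13 = 23.1154.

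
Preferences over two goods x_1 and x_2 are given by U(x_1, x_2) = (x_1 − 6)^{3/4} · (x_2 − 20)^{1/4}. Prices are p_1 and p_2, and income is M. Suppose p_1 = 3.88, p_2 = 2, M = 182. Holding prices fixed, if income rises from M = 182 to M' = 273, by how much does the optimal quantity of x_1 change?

MRS = 3·(x_2−20)/(x_1−6). Tangency with p_1/p_2 gives x_2−20 = (1/3)·(p_1/p_2)·(x_1−6).
Substituting into the budget: x_1* = 6 + 0.75·(M − 6·p_1 − 20·p_2)/p_1, and x_2* = 20 + 0.25·(…)/p_2.
Discretionary income = 182 − 6·3.88 − 20·2 = 118.72; x_1* = 6 + 0.75·118.72/3.88 = 28.9485.
At M' = 273: x_1* = 46.5387. Change: 46.5387 − 28.9485 = 17.5902.

Δx_1* = 17.5902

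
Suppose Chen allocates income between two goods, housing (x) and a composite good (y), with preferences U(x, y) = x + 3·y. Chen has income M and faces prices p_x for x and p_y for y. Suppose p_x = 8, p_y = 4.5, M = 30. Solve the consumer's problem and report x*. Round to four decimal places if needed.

Linear utility — the consumer picks whichever good has higher MU/price: 1/8 = 0.125 vs 3/4.5 = 0.6667.
y gives more utility per dollar, so spend all income on y: y* = M/p_y, x* = 0.
Numerically: x* = 0, y* = 6.6667.

x* = 0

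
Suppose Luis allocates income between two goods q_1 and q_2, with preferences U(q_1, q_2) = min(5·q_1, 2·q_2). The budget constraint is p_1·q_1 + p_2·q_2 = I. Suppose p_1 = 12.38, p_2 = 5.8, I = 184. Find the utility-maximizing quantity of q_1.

With perfect complements, no substitution: consume in ratio q_1:q_2 = 2:5.
Budget: p_1·q_1 + p_2·(5/2)·q_1 = I, so (2·p_1 + 5·p_2)·q_1 = 2·I.
Demand: q_1*(p_1,p_2,I) = 2·I/(2·p_1 + 5·p_2), q_2* = 5·I/(2·p_1 + 5·p_2).
Here 2·12.38 + 5·5.8 = 53.76, giving q_1* = 6.8452.

q_1* = 6.8452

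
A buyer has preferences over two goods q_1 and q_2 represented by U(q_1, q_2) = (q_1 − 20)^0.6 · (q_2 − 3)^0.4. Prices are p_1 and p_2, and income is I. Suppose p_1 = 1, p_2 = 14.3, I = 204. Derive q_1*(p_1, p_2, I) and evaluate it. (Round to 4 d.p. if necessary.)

q_1* = 104.66

This is Cobb-Douglas in (q_1−20, q_2−3): tangency gives 0.6·p_2·(q_2−3) = 0.4·p_1·(q_1−20).
After buying the subsistence bundle (20, 3), a share 0.6 of the remaining income goes to q_1: q_1* = 20 + 0.6·(I − 20p_1 − 3p_2)/p_1.
Discretionary income = 204 − 20·1 − 3·14.3 = 141.1; q_1* = 20 + 0.6·141.1/1 = 104.66.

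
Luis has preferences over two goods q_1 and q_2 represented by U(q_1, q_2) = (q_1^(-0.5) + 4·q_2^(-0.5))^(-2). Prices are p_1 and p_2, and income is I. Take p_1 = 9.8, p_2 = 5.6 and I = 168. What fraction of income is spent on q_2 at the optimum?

MU_q_1 ∝ q_1^(-1.5), MU_q_2 ∝ 4·q_2^(-1.5), so MRS = (1/4)·(q_2/q_1)^(1.5) = p_1/p_2.
Solve for the ratio: q_2/q_1 = [4·p_1/p_2]^(2/3).
Substitute q_2 = (q_2/q_1)·q_1 into the budget: q_1* = I/(p_1 + p_2·(q_2/q_1)).
Numerically q_2/q_1 = 3.659306, so q_1* = 168/(9.8 + 5.6·3.659306) = 5.546 and q_2* = 3.659306·5.546 = 20.2945.
Expenditure on q_2: 5.6·20.2945 = 113.6492; share = 0.6765.

share on q_2 = 0.6765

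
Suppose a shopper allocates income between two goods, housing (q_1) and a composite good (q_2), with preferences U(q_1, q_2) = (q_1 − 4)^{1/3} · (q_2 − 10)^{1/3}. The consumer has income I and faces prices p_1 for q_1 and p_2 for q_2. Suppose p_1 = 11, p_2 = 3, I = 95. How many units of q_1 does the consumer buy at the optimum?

q_1* = 4.9545

MRS = (q_2−10)/(q_1−4). Tangency with p_1/p_2 gives q_2−10 = (p_1/p_2)·(q_1−4).
Substituting into the budget: q_1* = 4 + 0.5·(I − 4·p_1 − 10·p_2)/p_1, and q_2* = 10 + 0.5·(…)/p_2.
Discretionary income = 95 − 4·11 − 10·3 = 21; q_1* = 4 + 0.5·21/11 = 4.9545.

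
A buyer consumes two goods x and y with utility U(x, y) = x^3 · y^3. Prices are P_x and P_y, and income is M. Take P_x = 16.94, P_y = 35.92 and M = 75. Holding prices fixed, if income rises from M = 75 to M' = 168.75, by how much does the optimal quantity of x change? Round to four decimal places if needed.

Tangency: MRS = y/x = P_x/P_y.
Rearranging, P_y·y = P_x·x. Substituting into the budget gives P_x·x·(1 + 1) = M.
Demand: x*(P_x,P_y,M) = 0.5·M/P_x and y* = 0.5·M/P_y.
At P_x=16.94, P_y=35.92, M=75: x* = 0.5·75/16.94 = 2.2137.
At M' = 168.75: x* = 4.9808. Change: 4.9808 − 2.2137 = 2.7671.

Δx* = 2.7671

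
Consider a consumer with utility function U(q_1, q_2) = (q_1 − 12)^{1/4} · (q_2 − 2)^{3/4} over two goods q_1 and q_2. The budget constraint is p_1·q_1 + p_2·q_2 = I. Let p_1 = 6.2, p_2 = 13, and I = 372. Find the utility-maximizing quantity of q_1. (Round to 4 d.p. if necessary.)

Let q_1' = q_1−12, q_2' = q_2−2. MRS = (1/3)·q_2'/q_1' = p_1/p_2.
After buying the subsistence bundle (12, 2), a share 0.25 of the remaining income goes to q_1: q_1* = 12 + 0.25·(I − 12p_1 − 2p_2)/p_1.
Discretionary income = 372 − 12·6.2 − 2·13 = 271.6; q_1* = 12 + 0.25·271.6/6.2 = 22.9516.

q_1* = 22.9516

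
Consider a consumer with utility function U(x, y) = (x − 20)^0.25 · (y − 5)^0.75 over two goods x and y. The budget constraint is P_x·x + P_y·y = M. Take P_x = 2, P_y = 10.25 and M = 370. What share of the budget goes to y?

share on y = 0.7035

MRS = (1/3)·(y−5)/(x−20). Tangency with P_x/P_y gives y−5 = 3·(P_x/P_y)·(x−20).
Substituting into the budget: x* = 20 + 0.25·(M − 20·P_x − 5·P_y)/P_x, and y* = 5 + 0.75·(…)/P_y.
Discretionary income = 370 − 20·2 − 5·10.25 = 278.75; x* = 20 + 0.25·278.75/2 = 54.8438; y* = 5 + 0.75·278.75/10.25 = 25.3963.
Expenditure on y: 10.25·25.3963 = 260.3125; share = 0.7035.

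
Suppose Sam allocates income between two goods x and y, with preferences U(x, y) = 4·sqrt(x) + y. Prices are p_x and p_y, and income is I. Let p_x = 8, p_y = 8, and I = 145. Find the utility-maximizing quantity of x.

Plugging in: x* = (2·8/8)² = 4.

x* = 4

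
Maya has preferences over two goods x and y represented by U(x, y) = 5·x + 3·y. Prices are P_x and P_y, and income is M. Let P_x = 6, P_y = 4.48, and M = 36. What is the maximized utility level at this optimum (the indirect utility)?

Perfect substitutes: compare marginal utility per dollar. 5/P_x vs 3/P_y → 0.8333 vs 0.6696.
x gives more utility per dollar, so spend all income on x: x* = M/P_x, y* = 0.
Numerically: x* = 6, y* = 0.
Utility at the optimum: U(6, 0) = 30.

V = 30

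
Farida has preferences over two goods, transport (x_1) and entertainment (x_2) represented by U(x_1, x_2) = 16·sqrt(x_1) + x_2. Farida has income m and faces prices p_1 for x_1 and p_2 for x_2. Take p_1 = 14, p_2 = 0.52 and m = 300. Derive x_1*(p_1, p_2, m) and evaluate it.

x_1* = 0.0883

Thus x_1* = (8·p_2/p_1)² — independent of m — with the rest of income spent on x_2.
Plugging in: x_1* = (8·0.52/14)² = 0.0883.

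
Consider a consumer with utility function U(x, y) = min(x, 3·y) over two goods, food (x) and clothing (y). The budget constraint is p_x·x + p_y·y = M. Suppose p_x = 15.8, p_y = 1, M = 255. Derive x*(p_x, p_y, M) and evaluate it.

Leontief preferences: the optimum is at the kink where x/3 = y/1, i.e. y = (1/3)·x.
Budget: p_x·x + p_y·(1/3)·x = M, so (3·p_x + p_y)·x = 3·M.
Demand: x*(p_x,p_y,M) = 3·M/(3·p_x + p_y), y* = M/(3·p_x + p_y).
Here 3·15.8 + 1 = 48.4, giving x* = 15.8058.

x* = 15.8058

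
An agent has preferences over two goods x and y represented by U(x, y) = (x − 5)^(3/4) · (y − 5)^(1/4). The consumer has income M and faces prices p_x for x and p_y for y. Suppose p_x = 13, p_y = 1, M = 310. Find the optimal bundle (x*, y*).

Let x' = x−5, y' = y−5. MRS = 3·y'/x' = p_x/p_y.
Substituting into the budget: x* = 5 + 0.75·(M − 5·p_x − 5·p_y)/p_x, and y* = 5 + 0.25·(…)/p_y.
Discretionary income = 310 − 5·13 − 5·1 = 240; x* = 5 + 0.75·240/13 = 18.8462; y* = 5 + 0.25·240/1 = 65.

x* = 18.8462, y* = 65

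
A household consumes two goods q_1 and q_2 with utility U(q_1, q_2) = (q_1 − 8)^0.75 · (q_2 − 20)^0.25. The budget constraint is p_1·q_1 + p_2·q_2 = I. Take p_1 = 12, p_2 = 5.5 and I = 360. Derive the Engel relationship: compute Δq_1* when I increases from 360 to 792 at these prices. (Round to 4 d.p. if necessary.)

Δq_1* = 27

Let q_1' = q_1−8, q_2' = q_2−20. MRS = 3·q_2'/q_1' = p_1/p_2.
After buying the subsistence bundle (8, 20), a share 0.75 of the remaining income goes to q_1: q_1* = 8 + 0.75·(I − 8p_1 − 20p_2)/p_1.
Discretionary income = 360 − 8·12 − 20·5.5 = 154; q_1* = 8 + 0.75·154/12 = 17.625.
At I' = 792: q_1* = 44.625. Change: 44.625 − 17.625 = 27.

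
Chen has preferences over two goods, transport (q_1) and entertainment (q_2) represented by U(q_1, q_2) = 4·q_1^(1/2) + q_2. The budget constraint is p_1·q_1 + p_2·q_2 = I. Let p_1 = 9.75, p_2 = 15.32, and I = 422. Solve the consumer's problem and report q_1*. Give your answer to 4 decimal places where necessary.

q_1* = 9.8757

MU_q_1 = 2/√q_1, MU_q_2 = 1. Tangency: 2/√q_1 = p_1/p_2.
Solve: √q_1 = 2·p_2/p_1, so q_1*(p_1,p_2) = (2·p_2/p_1)², and q_2* = (I − p_1·q_1*)/p_2.
Plugging in: q_1* = (2·15.32/9.75)² = 9.8757.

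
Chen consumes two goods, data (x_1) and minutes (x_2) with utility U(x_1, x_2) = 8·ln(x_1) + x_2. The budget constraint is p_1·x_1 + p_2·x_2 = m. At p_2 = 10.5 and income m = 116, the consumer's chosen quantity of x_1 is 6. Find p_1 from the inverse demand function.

Set MRS = p_1/p_2: (8/x_1)/1 = p_1/p_2.
So x_1*(p_1,p_2) = 8·p_2/p_1, independent of income; and x_2* = (m − 8·p_2)/p_2.
Set x_1* = 6 in the demand function and solve for p_1: p_1 = 14.

p_1 = 14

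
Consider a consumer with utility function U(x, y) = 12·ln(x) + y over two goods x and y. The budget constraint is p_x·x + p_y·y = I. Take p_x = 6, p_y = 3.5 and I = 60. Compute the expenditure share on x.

share on x = 0.7

MU_x = 12/x, MU_y = 1. Tangency: 12/x = p_x/p_y.
So x*(p_x,p_y) = 12·p_y/p_x, independent of income; and y* = (I − 12·p_y)/p_y.
At the given prices: x* = 12·3.5/6 = 7, and y* = 5.1429.
Expenditure on x: 6·7 = 42; share = 0.7.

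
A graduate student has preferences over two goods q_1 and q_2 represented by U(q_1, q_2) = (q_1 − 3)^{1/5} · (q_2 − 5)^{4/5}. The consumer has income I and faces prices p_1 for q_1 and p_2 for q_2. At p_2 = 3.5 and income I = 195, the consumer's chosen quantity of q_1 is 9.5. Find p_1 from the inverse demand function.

p_1 = 5

Let q_1' = q_1−3, q_2' = q_2−5. MRS = (1/4)·q_2'/q_1' = p_1/p_2.
After buying the subsistence bundle (3, 5), a share 0.2 of the remaining income goes to q_1: q_1* = 3 + 0.2·(I − 3p_1 − 5p_2)/p_1.
Set q_1* = 9.5 in the demand function and solve for p_1: p_1 = 5.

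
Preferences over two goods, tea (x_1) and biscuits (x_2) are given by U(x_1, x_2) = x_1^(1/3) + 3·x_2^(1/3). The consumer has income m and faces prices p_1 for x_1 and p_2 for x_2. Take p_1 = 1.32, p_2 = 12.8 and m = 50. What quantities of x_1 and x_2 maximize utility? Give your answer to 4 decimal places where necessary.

x_1* = 14.194, x_2* = 2.4425

MU_x_1 ∝ x_1^(-2/3), MU_x_2 ∝ 3·x_2^(-2/3), so MRS = (1/3)·(x_2/x_1)^(2/3) = p_1/p_2.
Hence x_2/x_1 = (3·p_1/p_2)^(1/(2/3)), i.e. raised to the 1.5 power.
With the ratio pinned down, the budget gives x_1* = m/(p_1 + p_2·(x_2/x_1)) and x_2* = (x_2/x_1)·x_1*.
Numerically x_2/x_1 = 0.172079, so x_1* = 50/(1.32 + 12.8·0.172079) = 14.194 and x_2* = 0.172079·14.194 = 2.4425.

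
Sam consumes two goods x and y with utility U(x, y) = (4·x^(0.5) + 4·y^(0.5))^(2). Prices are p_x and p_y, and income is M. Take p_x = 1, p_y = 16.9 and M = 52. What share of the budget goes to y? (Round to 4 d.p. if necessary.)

MU_x ∝ 4·x^(-0.5), MU_y ∝ 4·y^(-0.5), so MRS = (y/x)^(0.5) = p_x/p_y.
Hence y/x = (p_x/p_y)^(1/(0.5)), i.e. raised to the 2 power.
Substitute y = (y/x)·x into the budget: x* = M/(p_x + p_y·(y/x)).
Numerically y/x = 0.003501, so x* = 52/(1 + 16.9·0.003501) = 49.095 and y* = 0.003501·49.095 = 0.1719.
Expenditure on y: 16.9·0.1719 = 2.905; share = 0.0559.

share on y = 0.0559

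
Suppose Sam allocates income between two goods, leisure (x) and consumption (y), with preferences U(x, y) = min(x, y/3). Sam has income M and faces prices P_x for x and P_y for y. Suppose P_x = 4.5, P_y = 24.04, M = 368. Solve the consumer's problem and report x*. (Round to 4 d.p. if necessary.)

With perfect complements, no substitution: consume in ratio x:y = 1:3.
Budget: P_x·x + P_y·3·x = M, so (P_x + 3·P_y)·x = M.
Demand: x*(P_x,P_y,M) = M/(P_x + 3·P_y), y* = 3·M/(P_x + 3·P_y).
Here 4.5 + 3·24.04 = 76.62, giving x* = 4.8029.

x* = 4.8029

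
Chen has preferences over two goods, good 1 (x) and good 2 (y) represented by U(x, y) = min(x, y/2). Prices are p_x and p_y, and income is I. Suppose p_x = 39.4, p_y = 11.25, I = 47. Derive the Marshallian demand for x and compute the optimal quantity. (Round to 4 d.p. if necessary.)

x* = 0.7593

Leontief preferences: the optimum is at the kink where x/1 = y/2, i.e. y = 2·x.
Budget: p_x·x + p_y·2·x = I, so (p_x + 2·p_y)·x = I.
Demand: x*(p_x,p_y,I) = I/(p_x + 2·p_y), y* = 2·I/(p_x + 2·p_y).
Here 39.4 + 2·11.25 = 61.9, giving x* = 0.7593.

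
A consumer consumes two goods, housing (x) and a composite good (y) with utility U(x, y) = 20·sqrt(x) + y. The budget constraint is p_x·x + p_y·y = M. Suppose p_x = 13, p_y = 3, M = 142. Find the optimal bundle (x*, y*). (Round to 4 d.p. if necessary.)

x* = 5.3254, y* = 24.2564

Utility is quasi-linear in y; the FOC for x is 10/√x = p_x/p_y.
Thus x* = (10·p_y/p_x)² — independent of M — with the rest of income spent on y.
Plugging in: x* = (10·3/13)² = 5.3254, y* = 24.2564.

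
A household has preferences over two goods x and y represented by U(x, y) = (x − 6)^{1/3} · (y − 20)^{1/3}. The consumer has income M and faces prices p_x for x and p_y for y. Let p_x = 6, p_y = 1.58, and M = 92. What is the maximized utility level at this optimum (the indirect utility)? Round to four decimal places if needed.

V = 2.504

MRS = (y−20)/(x−6). Tangency with p_x/p_y gives y−20 = (p_x/p_y)·(x−6).
Substituting into the budget: x* = 6 + 0.5·(M − 6·p_x − 20·p_y)/p_x, and y* = 20 + 0.5·(…)/p_y.
Discretionary income = 92 − 6·6 − 20·1.58 = 24.4; x* = 6 + 0.5·24.4/6 = 8.0333; y* = 20 + 0.5·24.4/1.58 = 27.7215.
Utility at the optimum: U(8.0333, 27.7215) = 2.504.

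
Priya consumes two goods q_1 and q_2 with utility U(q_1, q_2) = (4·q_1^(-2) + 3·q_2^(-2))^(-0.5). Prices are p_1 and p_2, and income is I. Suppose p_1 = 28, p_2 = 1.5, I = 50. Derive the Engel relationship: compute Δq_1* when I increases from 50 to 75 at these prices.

Δq_1* = 0.7908

MRS = MU_q_1/MU_q_2 = (4/3)·(q_2/q_1)^(3). Set equal to p_1/p_2.
Hence q_2/q_1 = ((3/4)·p_1/p_2)^(1/(3)), i.e. raised to the 1/3 power.
Substitute q_2 = (q_2/q_1)·q_1 into the budget: q_1* = I/(p_1 + p_2·(q_2/q_1)).
Numerically q_2/q_1 = 2.410142, so q_1* = 50/(28 + 1.5·2.410142) = 1.5815.
At I' = 75: q_1* = 2.3723. Change: 2.3723 − 1.5815 = 0.7908.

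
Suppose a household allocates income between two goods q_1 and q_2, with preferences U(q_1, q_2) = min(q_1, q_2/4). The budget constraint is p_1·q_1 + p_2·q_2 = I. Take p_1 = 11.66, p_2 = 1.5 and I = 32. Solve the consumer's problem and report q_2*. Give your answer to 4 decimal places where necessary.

q_2* = 7.248

Leontief preferences: the optimum is at the kink where q_1/1 = q_2/4, i.e. q_2 = 4·q_1.
Budget: p_1·q_1 + p_2·4·q_1 = I, so (p_1 + 4·p_2)·q_1 = I.
Demand: q_1*(p_1,p_2,I) = I/(p_1 + 4·p_2), q_2* = 4·I/(p_1 + 4·p_2).
Here 11.66 + 4·1.5 = 17.66, giving q_2* = 7.248.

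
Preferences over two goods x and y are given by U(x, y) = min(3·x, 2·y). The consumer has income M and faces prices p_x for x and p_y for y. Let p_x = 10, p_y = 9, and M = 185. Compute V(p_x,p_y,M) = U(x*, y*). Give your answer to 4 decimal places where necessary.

V = 23.617

Demand: x*(p_x,p_y,M) = 2·M/(2·p_x + 3·p_y), y* = 3·M/(2·p_x + 3·p_y).
Here 2·10 + 3·9 = 47, giving x* = 7.8723 and y* = 11.8085.
Utility at the optimum: U(7.8723, 11.8085) = 23.617.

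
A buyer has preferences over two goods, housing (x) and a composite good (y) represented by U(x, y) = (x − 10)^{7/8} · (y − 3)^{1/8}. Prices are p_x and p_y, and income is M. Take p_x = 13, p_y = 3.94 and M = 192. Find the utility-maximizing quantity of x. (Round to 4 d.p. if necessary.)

After buying the subsistence bundle (10, 3), a share 0.875 of the remaining income goes to x: x* = 10 + 0.875·(M − 10p_x − 3p_y)/p_x.
Discretionary income = 192 − 10·13 − 3·3.94 = 50.18; x* = 10 + 0.875·50.18/13 = 13.3775.

x* = 13.3775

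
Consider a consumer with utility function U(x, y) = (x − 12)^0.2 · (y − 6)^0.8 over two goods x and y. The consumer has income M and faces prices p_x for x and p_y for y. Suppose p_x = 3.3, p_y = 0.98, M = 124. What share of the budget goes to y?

After buying the subsistence bundle (12, 6), a share 0.2 of the remaining income goes to x: x* = 12 + 0.2·(M − 12p_x − 6p_y)/p_x.
Discretionary income = 124 − 12·3.3 − 6·0.98 = 78.52; x* = 12 + 0.2·78.52/3.3 = 16.7588; y* = 6 + 0.8·78.52/0.98 = 70.098.
Expenditure on y: 0.98·70.098 = 68.696; share = 0.554.

share on y = 0.554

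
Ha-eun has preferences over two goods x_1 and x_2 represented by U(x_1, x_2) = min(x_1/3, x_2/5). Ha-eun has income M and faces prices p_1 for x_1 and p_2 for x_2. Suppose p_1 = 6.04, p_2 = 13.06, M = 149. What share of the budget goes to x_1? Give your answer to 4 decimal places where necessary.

With perfect complements, no substitution: consume in ratio x_1:x_2 = 3:5.
Budget: p_1·x_1 + p_2·(5/3)·x_1 = M, so (3·p_1 + 5·p_2)·x_1 = 3·M.
Demand: x_1*(p_1,p_2,M) = 3·M/(3·p_1 + 5·p_2), x_2* = 5·M/(3·p_1 + 5·p_2).
Here 3·6.04 + 5·13.06 = 83.42, giving x_1* = 5.3584 and x_2* = 8.9307.
Expenditure on x_1: 6.04·5.3584 = 32.3649; share = 0.2172.

share on x_1 = 0.2172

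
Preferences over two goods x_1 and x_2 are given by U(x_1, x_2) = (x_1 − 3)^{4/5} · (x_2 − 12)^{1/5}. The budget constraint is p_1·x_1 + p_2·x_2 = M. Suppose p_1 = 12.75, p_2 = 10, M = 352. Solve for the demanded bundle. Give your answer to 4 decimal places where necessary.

x_1* = 15.1569, x_2* = 15.875

MRS = 4·(x_2−12)/(x_1−3). Tangency with p_1/p_2 gives x_2−12 = (1/4)·(p_1/p_2)·(x_1−3).
Substituting into the budget: x_1* = 3 + 0.8·(M − 3·p_1 − 12·p_2)/p_1, and x_2* = 12 + 0.2·(…)/p_2.
Discretionary income = 352 − 3·12.75 − 12·10 = 193.75; x_1* = 3 + 0.8·193.75/12.75 = 15.1569; x_2* = 12 + 0.2·193.75/10 = 15.875.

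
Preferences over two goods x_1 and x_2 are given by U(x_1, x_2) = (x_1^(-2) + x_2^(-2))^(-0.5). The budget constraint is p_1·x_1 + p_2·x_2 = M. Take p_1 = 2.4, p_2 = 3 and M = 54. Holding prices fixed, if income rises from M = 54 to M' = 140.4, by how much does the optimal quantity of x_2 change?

Numerically x_2/x_1 = 0.928318, so x_1* = 54/(2.4 + 3·0.928318) = 10.4148 and x_2* = 0.928318·10.4148 = 9.6682.
At M' = 140.4: x_2* = 25.1373. Change: 25.1373 − 9.6682 = 15.4691.

Δx_2* = 15.4691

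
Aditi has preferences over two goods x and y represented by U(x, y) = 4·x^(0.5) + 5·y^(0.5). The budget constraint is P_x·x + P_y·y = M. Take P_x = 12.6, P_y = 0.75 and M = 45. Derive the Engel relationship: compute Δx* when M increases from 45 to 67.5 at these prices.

MRS = MU_x/MU_y = (4/5)·(y/x)^(0.5). Set equal to P_x/P_y.
Hence y/x = ((5/4)·P_x/P_y)^(1/(0.5)), i.e. raised to the 2 power.
With the ratio pinned down, the budget gives x* = M/(P_x + P_y·(y/x)) and y* = (y/x)·x*.
Numerically y/x = 441, so x* = 45/(12.6 + 0.75·441) = 0.1311.
At M' = 67.5: x* = 0.1966. Change: 0.1966 − 0.1311 = 0.0655.

Δx* = 0.0655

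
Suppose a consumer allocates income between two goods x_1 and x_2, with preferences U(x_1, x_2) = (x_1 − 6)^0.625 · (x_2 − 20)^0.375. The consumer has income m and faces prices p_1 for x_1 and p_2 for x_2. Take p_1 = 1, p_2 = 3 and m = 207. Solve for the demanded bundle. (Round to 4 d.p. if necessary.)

MRS = (5/3)·(x_2−20)/(x_1−6). Tangency with p_1/p_2 gives x_2−20 = (3/5)·(p_1/p_2)·(x_1−6).
After buying the subsistence bundle (6, 20), a share 0.625 of the remaining income goes to x_1: x_1* = 6 + 0.625·(m − 6p_1 − 20p_2)/p_1.
Discretionary income = 207 − 6·1 − 20·3 = 141; x_1* = 6 + 0.625·141/1 = 94.125; x_2* = 20 + 0.375·141/3 = 37.625.

x_1* = 94.125, x_2* = 37.625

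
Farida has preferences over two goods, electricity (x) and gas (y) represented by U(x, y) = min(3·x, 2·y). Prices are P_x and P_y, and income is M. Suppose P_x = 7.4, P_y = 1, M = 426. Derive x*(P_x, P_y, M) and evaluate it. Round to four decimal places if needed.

Leontief preferences: the optimum is at the kink where x/2 = y/3, i.e. y = (3/2)·x.
Budget: P_x·x + P_y·(3/2)·x = M, so (2·P_x + 3·P_y)·x = 2·M.
Demand: x*(P_x,P_y,M) = 2·M/(2·P_x + 3·P_y), y* = 3·M/(2·P_x + 3·P_y).
Here 2·7.4 + 3·1 = 17.8, giving x* = 47.8652.

x* = 47.8652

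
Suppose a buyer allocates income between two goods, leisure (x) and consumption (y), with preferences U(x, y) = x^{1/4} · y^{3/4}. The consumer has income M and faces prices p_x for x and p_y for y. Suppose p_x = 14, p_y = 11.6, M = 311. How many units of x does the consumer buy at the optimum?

x* = 5.5536

Tangency: MRS = (1/3)·y/x = p_x/p_y.
Rearranging, p_y·y = 3·p_x·x. Substituting into the budget gives p_x·x·(1 + 3) = M.
Demand: x*(p_x,p_y,M) = 0.25·M/p_x and y* = 0.75·M/p_y.
At p_x=14, p_y=11.6, M=311: x* = 0.25·311/14 = 5.5536.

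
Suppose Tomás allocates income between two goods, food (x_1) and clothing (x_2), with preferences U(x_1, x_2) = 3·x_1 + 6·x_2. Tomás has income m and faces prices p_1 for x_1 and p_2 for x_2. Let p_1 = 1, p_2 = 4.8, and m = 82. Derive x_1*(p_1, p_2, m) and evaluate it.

x_1* = 82

Numerically: x_1* = 82, x_2* = 0.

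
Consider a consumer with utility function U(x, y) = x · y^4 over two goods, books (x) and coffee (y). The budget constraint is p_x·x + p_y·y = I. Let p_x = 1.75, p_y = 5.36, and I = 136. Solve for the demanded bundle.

x* = 15.5429, y* = 20.2985

The MRS is (1/4)·y/x. Set MRS = p_x/p_y.
So p_y·y = 4·p_x·x; combined with the budget, a share 0.2 of income goes to x.
Demand: x*(p_x,p_y,I) = 0.2·I/p_x and y* = 0.8·I/p_y.
At p_x=1.75, p_y=5.36, I=136: x* = 0.2·136/1.75 = 15.5429, y* = 20.2985.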